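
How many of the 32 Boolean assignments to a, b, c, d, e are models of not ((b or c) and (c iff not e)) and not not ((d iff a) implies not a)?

Initial set: {(not ((b or c) and (c iff not e)) and not not ((d iff a) implies not a))}.
(not ((b or c) and (c iff not e)) and not not ((d iff a) implies not a)): α-rule — add not ((b or c) and (c iff not e)), not not ((d iff a) implies not a).
not not ((d iff a) implies not a): drop double negation, giving ((d iff a) implies not a).
not ((b or c) and (c iff not e)): β-rule — branch into not (b or c)  //  not (c iff not e).
  branch 1 (add not (b or c)):
    not (b or c): α-rule — add not b, not c.
    ((d iff a) implies not a): β-rule — branch into not (d iff a)  //  not a.
      branch 1.1 (add not (d iff a)):
        not (d iff a): β-rule — branch into d, not a  //  not d, a.
          branch 1.1.1 (add d, not a):
            ○ open, literals {a=0, b=0, c=0, d=1}.
          branch 1.1.2 (add not d, a):
            ○ open, literals {a=1, b=0, c=0, d=0}.
      branch 1.2 (add not a):
        ○ open, literals {a=0, b=0, c=0}.
  branch 2 (add not (c iff not e)):
    ((d iff a) implies not a): β-rule — branch into not (d iff a)  //  not a.
      branch 2.1 (add not (d iff a)):
        not (c iff not e): β-rule — branch into c, not not e  //  not c, not e.
          branch 2.1.1 (add c, not not e):
            not (d iff a): β-rule — branch into d, not a  //  not d, a.
              branch 2.1.1.1 (add d, not a):
                ○ open, literals {a=0, c=1, d=1, e=1}.
              branch 2.1.1.2 (add not d, a):
                ○ open, literals {a=1, c=1, d=0, e=1}.
          branch 2.1.2 (add not c, not e):
            not (d iff a): β-rule — branch into d, not a  //  not d, a.
              branch 2.1.2.1 (add d, not a):
                ○ open, literals {a=0, c=0, d=1, e=0}.
              branch 2.1.2.2 (add not d, a):
                ○ open, literals {a=1, c=0, d=0, e=0}.
      branch 2.2 (add not a):
        not (c iff not e): β-rule — branch into c, not not e  //  not c, not e.
          branch 2.2.1 (add c, not not e):
            ○ open, literals {a=0, c=1, e=1}.
          branch 2.2.2 (add not c, not e):
            ○ open, literals {a=0, c=0, e=0}.
0 branches closed, 9 open.
Each open branch fixes some atoms; the unmentioned ones are free. Counting distinct full assignments: branch {a=0, b=0, c=0, d=1} (e) contributes 2 new; branch {a=1, b=0, c=0, d=0} (e) contributes 2 new; branch {a=0, b=0, c=0} (d, e) contributes 2 new; branch {a=0, c=1, d=1, e=1} (b) contributes 2 new; branch {a=1, c=1, d=0, e=1} (b) contributes 2 new; branch {a=0, c=0, d=1, e=0} (b) contributes 1 new; branch {a=1, c=0, d=0, e=0} (b) contributes 1 new; branch {a=0, c=1, e=1} (b, d) contributes 2 new; branch {a=0, c=0, e=0} (b, d) contributes 1 new. Total: 15.

15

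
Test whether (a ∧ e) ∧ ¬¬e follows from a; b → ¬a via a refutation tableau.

Initial set: {T a; T (b → ¬a); F ((a ∧ e) ∧ ¬¬e)}.
T (b → ¬a): β-rule — branch into F b  //  T ¬a.
  branch 1 (add F b):
    F ((a ∧ e) ∧ ¬¬e): β-rule — branch into F (a ∧ e)  //  F ¬¬e.
      branch 1.1 (add F (a ∧ e)):
        F (a ∧ e): β-rule — branch into F a  //  F e.
          branch 1.1.1 (add F a):
            × closes — contains both a and ¬a.
          branch 1.1.2 (add F e):
            ○ open, literals {a=1, b=0, e=0}.
      branch 1.2 (add F ¬¬e):
        F ¬¬e: drop double negation, giving F e.
        ○ open, literals {a=1, b=0, e=0}.
  branch 2 (add T ¬a):
    × closes — contains both a and ¬a.
2 branches closed, 2 open.
An open branch gives a countermodel: a=1, b=0, e=0 (unmentioned atoms arbitrary); the premises hold there but the conclusion fails.

No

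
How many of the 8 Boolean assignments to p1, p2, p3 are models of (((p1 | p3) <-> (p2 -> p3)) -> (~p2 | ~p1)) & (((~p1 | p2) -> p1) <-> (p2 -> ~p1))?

2

Initial set: {T ((((p1 | p3) <-> (p2 -> p3)) -> (~p2 | ~p1)) & (((~p1 | p2) -> p1) <-> (p2 -> ~p1)))}.
T ((((p1 | p3) <-> (p2 -> p3)) -> (~p2 | ~p1)) & (((~p1 | p2) -> p1) <-> (p2 -> ~p1))): α-rule — add T (((p1 | p3) <-> (p2 -> p3)) -> (~p2 | ~p1)), T (((~p1 | p2) -> p1) <-> (p2 -> ~p1)).
T (((p1 | p3) <-> (p2 -> p3)) -> (~p2 | ~p1)): β-rule — branch into F ((p1 | p3) <-> (p2 -> p3))  //  T (~p2 | ~p1).
  branch 1 (add F ((p1 | p3) <-> (p2 -> p3))):
    T (((~p1 | p2) -> p1) <-> (p2 -> ~p1)): β-rule — branch into T ((~p1 | p2) -> p1), T (p2 -> ~p1)  //  F ((~p1 | p2) -> p1), F (p2 -> ~p1).
      branch 1.1 (add T ((~p1 | p2) -> p1), T (p2 -> ~p1)):
        F ((p1 | p3) <-> (p2 -> p3)): β-rule — branch into T (p1 | p3), F (p2 -> p3)  //  F (p1 | p3), T (p2 -> p3).
          branch 1.1.1 (add T (p1 | p3), F (p2 -> p3)):
            F (p2 -> p3): α-rule — add T p2, F p3.
            T ((~p1 | p2) -> p1): β-rule — branch into F (~p1 | p2)  //  T p1.
              branch 1.1.1.1 (add F (~p1 | p2)):
                F (~p1 | p2): α-rule — add F ~p1, F p2.
                × closes — contains both p2 and ~p2.
              branch 1.1.1.2 (add T p1):
                T (p2 -> ~p1): β-rule — branch into F p2  //  T ~p1.
                  branch 1.1.1.2.1 (add F p2):
                    × closes — contains both p2 and ~p2.
                  branch 1.1.1.2.2 (add T ~p1):
                    × closes — contains both p1 and ~p1.
          branch 1.1.2 (add F (p1 | p3), T (p2 -> p3)):
            F (p1 | p3): α-rule — add F p1, F p3.
            T ((~p1 | p2) -> p1): β-rule — branch into F (~p1 | p2)  //  T p1.
              branch 1.1.2.1 (add F (~p1 | p2)):
                F (~p1 | p2): α-rule — add F ~p1, F p2.
                × closes — contains both p1 and ~p1.
              branch 1.1.2.2 (add T p1):
                × closes — contains both p1 and ~p1.
      branch 1.2 (add F ((~p1 | p2) -> p1), F (p2 -> ~p1)):
        F ((~p1 | p2) -> p1): α-rule — add T (~p1 | p2), F p1.
        F (p2 -> ~p1): α-rule — add T p2, F ~p1.
        × closes — contains both p1 and ~p1.
  branch 2 (add T (~p2 | ~p1)):
    T (((~p1 | p2) -> p1) <-> (p2 -> ~p1)): β-rule — branch into T ((~p1 | p2) -> p1), T (p2 -> ~p1)  //  F ((~p1 | p2) -> p1), F (p2 -> ~p1).
      branch 2.1 (add T ((~p1 | p2) -> p1), T (p2 -> ~p1)):
        T (~p2 | ~p1): β-rule — branch into T ~p2  //  T ~p1.
          branch 2.1.1 (add T ~p2):
            T ((~p1 | p2) -> p1): β-rule — branch into F (~p1 | p2)  //  T p1.
              branch 2.1.1.1 (add F (~p1 | p2)):
                F (~p1 | p2): α-rule — add F ~p1, F p2.
                T (p2 -> ~p1): β-rule — branch into F p2  //  T ~p1.
                  branch 2.1.1.1.1 (add F p2):
                    ○ open, literals {p1=true, p2=false}.
                  branch 2.1.1.1.2 (add T ~p1):
                    × closes — contains both p1 and ~p1.
              branch 2.1.1.2 (add T p1):
                T (p2 -> ~p1): β-rule — branch into F p2  //  T ~p1.
                  branch 2.1.1.2.1 (add F p2):
                    ○ open, literals {p1=true, p2=false}.
                  branch 2.1.1.2.2 (add T ~p1):
                    × closes — contains both p1 and ~p1.
          branch 2.1.2 (add T ~p1):
            T ((~p1 | p2) -> p1): β-rule — branch into F (~p1 | p2)  //  T p1.
              branch 2.1.2.1 (add F (~p1 | p2)):
                F (~p1 | p2): α-rule — add F ~p1, F p2.
                × closes — contains both p1 and ~p1.
              branch 2.1.2.2 (add T p1):
                × closes — contains both p1 and ~p1.
      branch 2.2 (add F ((~p1 | p2) -> p1), F (p2 -> ~p1)):
        F ((~p1 | p2) -> p1): α-rule — add T (~p1 | p2), F p1.
        F (p2 -> ~p1): α-rule — add T p2, F ~p1.
        × closes — contains both p1 and ~p1.
11 branches closed, 2 open.
Each open branch fixes some atoms; the unmentioned ones are free. Counting distinct full assignments: branch {p1=true, p2=false} (p3) contributes 2 new; branch {p1=true, p2=false} (p3) contributes 0 new. Total: 2.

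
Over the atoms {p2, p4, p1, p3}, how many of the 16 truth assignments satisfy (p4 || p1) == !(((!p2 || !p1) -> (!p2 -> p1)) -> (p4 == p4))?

4

Initial set: {T ((p4 || p1) == !(((!p2 || !p1) -> (!p2 -> p1)) -> (p4 == p4)))}.
T ((p4 || p1) == !(((!p2 || !p1) -> (!p2 -> p1)) -> (p4 == p4))): β-rule — branch into T (p4 || p1), T !(((!p2 || !p1) -> (!p2 -> p1)) -> (p4 == p4))  //  F (p4 || p1), F !(((!p2 || !p1) -> (!p2 -> p1)) -> (p4 == p4)).
  branch 1 (add T (p4 || p1), T !(((!p2 || !p1) -> (!p2 -> p1)) -> (p4 == p4))):
    T !(((!p2 || !p1) -> (!p2 -> p1)) -> (p4 == p4)): α-rule — add T ((!p2 || !p1) -> (!p2 -> p1)), F (p4 == p4).
    T (p4 || p1): β-rule — branch into T p4  //  T p1.
      branch 1.1 (add T p4):
        T ((!p2 || !p1) -> (!p2 -> p1)): β-rule — branch into F (!p2 || !p1)  //  T (!p2 -> p1).
          branch 1.1.1 (add F (!p2 || !p1)):
            F (!p2 || !p1): α-rule — add F !p2, F !p1.
            F (p4 == p4): β-rule — branch into T p4, F p4  //  F p4, T p4.
              branch 1.1.1.1 (add T p4, F p4):
                × closes — contains both p4 and !p4.
              branch 1.1.1.2 (add F p4, T p4):
                × closes — contains both p4 and !p4.
          branch 1.1.2 (add T (!p2 -> p1)):
            F (p4 == p4): β-rule — branch into T p4, F p4  //  F p4, T p4.
              branch 1.1.2.1 (add T p4, F p4):
                × closes — contains both p4 and !p4.
              branch 1.1.2.2 (add F p4, T p4):
                × closes — contains both p4 and !p4.
      branch 1.2 (add T p1):
        T ((!p2 || !p1) -> (!p2 -> p1)): β-rule — branch into F (!p2 || !p1)  //  T (!p2 -> p1).
          branch 1.2.1 (add F (!p2 || !p1)):
            F (!p2 || !p1): α-rule — add F !p2, F !p1.
            F (p4 == p4): β-rule — branch into T p4, F p4  //  F p4, T p4.
              branch 1.2.1.1 (add T p4, F p4):
                × closes — contains both p4 and !p4.
              branch 1.2.1.2 (add F p4, T p4):
                × closes — contains both p4 and !p4.
          branch 1.2.2 (add T (!p2 -> p1)):
            F (p4 == p4): β-rule — branch into T p4, F p4  //  F p4, T p4.
              branch 1.2.2.1 (add T p4, F p4):
                × closes — contains both p4 and !p4.
              branch 1.2.2.2 (add F p4, T p4):
                × closes — contains both p4 and !p4.
  branch 2 (add F (p4 || p1), F !(((!p2 || !p1) -> (!p2 -> p1)) -> (p4 == p4))):
    F (p4 || p1): α-rule — add F p4, F p1.
    F !(((!p2 || !p1) -> (!p2 -> p1)) -> (p4 == p4)): β-rule — branch into F ((!p2 || !p1) -> (!p2 -> p1))  //  T (p4 == p4).
      branch 2.1 (add F ((!p2 || !p1) -> (!p2 -> p1))):
        F ((!p2 || !p1) -> (!p2 -> p1)): α-rule — add T (!p2 || !p1), F (!p2 -> p1).
        F (!p2 -> p1): α-rule — add T !p2, F p1.
        T (!p2 || !p1): β-rule — branch into T !p2  //  T !p1.
          branch 2.1.1 (add T !p2):
            ○ open, literals {p1=false, p2=false, p4=false}.
          branch 2.1.2 (add T !p1):
            ○ open, literals {p1=false, p2=false, p4=false}.
      branch 2.2 (add T (p4 == p4)):
        T (p4 == p4): β-rule — branch into T p4, T p4  //  F p4, F p4.
          branch 2.2.1 (add T p4, T p4):
            × closes — contains both p4 and !p4.
          branch 2.2.2 (add F p4, F p4):
            ○ open, literals {p1=false, p4=false}.
9 branches closed, 3 open.
Each open branch fixes some atoms; the unmentioned ones are free. Counting distinct full assignments: branch {p1=false, p2=false, p4=false} (p3) contributes 2 new; branch {p1=false, p2=false, p4=false} (p3) contributes 0 new; branch {p1=false, p4=false} (p2, p3) contributes 2 new. Total: 4.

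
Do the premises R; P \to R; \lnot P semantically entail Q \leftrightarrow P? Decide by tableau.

No

Initial set: {R; (P \to R); \lnot P; \lnot (Q \leftrightarrow P)}.
(P \to R): β-rule — branch into \lnot P  //  R.
  branch 1 (add \lnot P):
    \lnot (Q \leftrightarrow P): β-rule — branch into Q, \lnot P  //  \lnot Q, P.
      branch 1.1 (add Q, \lnot P):
        ○ open, literals {P=0, Q=1, R=1}.
      branch 1.2 (add \lnot Q, P):
        × closes — contains both P and \lnot P.
  branch 2 (add R):
    \lnot (Q \leftrightarrow P): β-rule — branch into Q, \lnot P  //  \lnot Q, P.
      branch 2.1 (add Q, \lnot P):
        ○ open, literals {P=0, Q=1, R=1}.
      branch 2.2 (add \lnot Q, P):
        × closes — contains both P and \lnot P.
2 branches closed, 2 open.
An open branch gives a countermodel: P=0, Q=1, R=1 (unmentioned atoms arbitrary); the premises hold there but the conclusion fails.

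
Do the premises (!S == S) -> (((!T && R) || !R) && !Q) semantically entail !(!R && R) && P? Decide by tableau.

No

Initial set: {T ((!S == S) -> (((!T && R) || !R) && !Q)); F (!(!R && R) && P)}.
T ((!S == S) -> (((!T && R) || !R) && !Q)): β-rule — branch into F (!S == S)  //  T (((!T && R) || !R) && !Q).
  branch 1 (add F (!S == S)):
    F (!(!R && R) && P): β-rule — branch into F !(!R && R)  //  F P.
      branch 1.1 (add F !(!R && R)):
        F !(!R && R): α-rule — add T !R, T R.
        × closes — contains both R and !R.
      branch 1.2 (add F P):
        F (!S == S): β-rule — branch into T !S, F S  //  F !S, T S.
          branch 1.2.1 (add T !S, F S):
            ○ open, literals {P=0, S=0}.
          branch 1.2.2 (add F !S, T S):
            ○ open, literals {P=0, S=1}.
  branch 2 (add T (((!T && R) || !R) && !Q)):
    T (((!T && R) || !R) && !Q): α-rule — add T ((!T && R) || !R), T !Q.
    F (!(!R && R) && P): β-rule — branch into F !(!R && R)  //  F P.
      branch 2.1 (add F !(!R && R)):
        F !(!R && R): α-rule — add T !R, T R.
        × closes — contains both R and !R.
      branch 2.2 (add F P):
        T ((!T && R) || !R): β-rule — branch into T (!T && R)  //  T !R.
          branch 2.2.1 (add T (!T && R)):
            T (!T && R): α-rule — add T !T, T R.
            ○ open, literals {P=0, Q=0, R=1, T=0}.
          branch 2.2.2 (add T !R):
            ○ open, literals {P=0, Q=0, R=0}.
2 branches closed, 4 open.
An open branch gives a countermodel: P=0, S=0 (unmentioned atoms arbitrary); the premises hold there but the conclusion fails.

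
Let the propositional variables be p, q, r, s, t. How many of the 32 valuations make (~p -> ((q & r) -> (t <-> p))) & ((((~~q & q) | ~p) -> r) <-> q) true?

10

Initial set: {T ((~p -> ((q & r) -> (t <-> p))) & ((((~~q & q) | ~p) -> r) <-> q))}.
T ((~p -> ((q & r) -> (t <-> p))) & ((((~~q & q) | ~p) -> r) <-> q)): α-rule — add T (~p -> ((q & r) -> (t <-> p))), T ((((~~q & q) | ~p) -> r) <-> q).
T (~p -> ((q & r) -> (t <-> p))): β-rule — branch into F ~p  //  T ((q & r) -> (t <-> p)).
  branch 1 (add F ~p):
    T ((((~~q & q) | ~p) -> r) <-> q): β-rule — branch into T (((~~q & q) | ~p) -> r), T q  //  F (((~~q & q) | ~p) -> r), F q.
      branch 1.1 (add T (((~~q & q) | ~p) -> r), T q):
        T (((~~q & q) | ~p) -> r): β-rule — branch into F ((~~q & q) | ~p)  //  T r.
          branch 1.1.1 (add F ((~~q & q) | ~p)):
            F ((~~q & q) | ~p): α-rule — add F (~~q & q), F ~p.
            F (~~q & q): β-rule — branch into F ~~q  //  F q.
              branch 1.1.1.1 (add F ~~q):
                F ~~q: drop double negation, giving F q.
                × closes — contains both q and ~q.
              branch 1.1.1.2 (add F q):
                × closes — contains both q and ~q.
          branch 1.1.2 (add T r):
            ○ open, literals {p=T, q=T, r=T}.
      branch 1.2 (add F (((~~q & q) | ~p) -> r), F q):
        F (((~~q & q) | ~p) -> r): α-rule — add T ((~~q & q) | ~p), F r.
        T ((~~q & q) | ~p): β-rule — branch into T (~~q & q)  //  T ~p.
          branch 1.2.1 (add T (~~q & q)):
            T (~~q & q): α-rule — add T ~~q, T q.
            × closes — contains both q and ~q.
          branch 1.2.2 (add T ~p):
            × closes — contains both p and ~p.
  branch 2 (add T ((q & r) -> (t <-> p))):
    T ((((~~q & q) | ~p) -> r) <-> q): β-rule — branch into T (((~~q & q) | ~p) -> r), T q  //  F (((~~q & q) | ~p) -> r), F q.
      branch 2.1 (add T (((~~q & q) | ~p) -> r), T q):
        T ((q & r) -> (t <-> p)): β-rule — branch into F (q & r)  //  T (t <-> p).
          branch 2.1.1 (add F (q & r)):
            T (((~~q & q) | ~p) -> r): β-rule — branch into F ((~~q & q) | ~p)  //  T r.
              branch 2.1.1.1 (add F ((~~q & q) | ~p)):
                F ((~~q & q) | ~p): α-rule — add F (~~q & q), F ~p.
                F (q & r): β-rule — branch into F q  //  F r.
                  branch 2.1.1.1.1 (add F q):
                    × closes — contains both q and ~q.
                  branch 2.1.1.1.2 (add F r):
                    F (~~q & q): β-rule — branch into F ~~q  //  F q.
                      branch 2.1.1.1.2.1 (add F ~~q):
                        F ~~q: drop double negation, giving F q.
                        × closes — contains both q and ~q.
                      branch 2.1.1.1.2.2 (add F q):
                        × closes — contains both q and ~q.
              branch 2.1.1.2 (add T r):
                F (q & r): β-rule — branch into F q  //  F r.
                  branch 2.1.1.2.1 (add F q):
                    × closes — contains both q and ~q.
                  branch 2.1.1.2.2 (add F r):
                    × closes — contains both r and ~r.
          branch 2.1.2 (add T (t <-> p)):
            T (((~~q & q) | ~p) -> r): β-rule — branch into F ((~~q & q) | ~p)  //  T r.
              branch 2.1.2.1 (add F ((~~q & q) | ~p)):
                F ((~~q & q) | ~p): α-rule — add F (~~q & q), F ~p.
                T (t <-> p): β-rule — branch into T t, T p  //  F t, F p.
                  branch 2.1.2.1.1 (add T t, T p):
                    F (~~q & q): β-rule — branch into F ~~q  //  F q.
                      branch 2.1.2.1.1.1 (add F ~~q):
                        F ~~q: drop double negation, giving F q.
                        × closes — contains both q and ~q.
                      branch 2.1.2.1.1.2 (add F q):
                        × closes — contains both q and ~q.
                  branch 2.1.2.1.2 (add F t, F p):
                    × closes — contains both p and ~p.
              branch 2.1.2.2 (add T r):
                T (t <-> p): β-rule — branch into T t, T p  //  F t, F p.
                  branch 2.1.2.2.1 (add T t, T p):
                    ○ open, literals {p=T, q=T, r=T, t=T}.
                  branch 2.1.2.2.2 (add F t, F p):
                    ○ open, literals {p=F, q=T, r=T, t=F}.
      branch 2.2 (add F (((~~q & q) | ~p) -> r), F q):
        F (((~~q & q) | ~p) -> r): α-rule — add T ((~~q & q) | ~p), F r.
        T ((q & r) -> (t <-> p)): β-rule — branch into F (q & r)  //  T (t <-> p).
          branch 2.2.1 (add F (q & r)):
            T ((~~q & q) | ~p): β-rule — branch into T (~~q & q)  //  T ~p.
              branch 2.2.1.1 (add T (~~q & q)):
                T (~~q & q): α-rule — add T ~~q, T q.
                × closes — contains both q and ~q.
              branch 2.2.1.2 (add T ~p):
                F (q & r): β-rule — branch into F q  //  F r.
                  branch 2.2.1.2.1 (add F q):
                    ○ open, literals {p=F, q=F, r=F}.
                  branch 2.2.1.2.2 (add F r):
                    ○ open, literals {p=F, q=F, r=F}.
          branch 2.2.2 (add T (t <-> p)):
            T ((~~q & q) | ~p): β-rule — branch into T (~~q & q)  //  T ~p.
              branch 2.2.2.1 (add T (~~q & q)):
                T (~~q & q): α-rule — add T ~~q, T q.
                × closes — contains both q and ~q.
              branch 2.2.2.2 (add T ~p):
                T (t <-> p): β-rule — branch into T t, T p  //  F t, F p.
                  branch 2.2.2.2.1 (add T t, T p):
                    × closes — contains both p and ~p.
                  branch 2.2.2.2.2 (add F t, F p):
                    ○ open, literals {p=F, q=F, r=F, t=F}.
15 branches closed, 6 open.
Each open branch fixes some atoms; the unmentioned ones are free. Counting distinct full assignments: branch {p=T, q=T, r=T} (s, t) contributes 4 new; branch {p=T, q=T, r=T, t=T} (s) contributes 0 new; branch {p=F, q=T, r=T, t=F} (s) contributes 2 new; branch {p=F, q=F, r=F} (s, t) contributes 4 new; branch {p=F, q=F, r=F} (s, t) contributes 0 new; branch {p=F, q=F, r=F, t=F} (s) contributes 0 new. Total: 10.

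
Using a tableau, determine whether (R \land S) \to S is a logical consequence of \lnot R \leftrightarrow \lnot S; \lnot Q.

Initial set: {T (\lnot R \leftrightarrow \lnot S); T \lnot Q; F ((R \land S) \to S)}.
F ((R \land S) \to S): α-rule — add T (R \land S), F S.
T (R \land S): α-rule — add T R, T S.
× closes — contains both S and \lnot S.
All 1 branch closes.
Every branch closed, so the premises entail the conclusion.

Yes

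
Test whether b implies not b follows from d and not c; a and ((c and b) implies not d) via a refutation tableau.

Initial set: {(d and not c); (a and ((c and b) implies not d)); not (b implies not b)}.
(d and not c): α-rule — add d, not c.
(a and ((c and b) implies not d)): α-rule — add a, ((c and b) implies not d).
not (b implies not b): α-rule — add b, not not b.
((c and b) implies not d): β-rule — branch into not (c and b)  //  not d.
  branch 1 (add not (c and b)):
    not (c and b): β-rule — branch into not c  //  not b.
      branch 1.1 (add not c):
        ○ open, literals {a=true, b=true, c=false, d=true}.
      branch 1.2 (add not b):
        × closes — contains both b and not b.
  branch 2 (add not d):
    × closes — contains both d and not d.
2 branches closed, 1 open.
An open branch gives a countermodel: a=true, b=true, c=false, d=true (unmentioned atoms arbitrary); the premises hold there but the conclusion fails.

No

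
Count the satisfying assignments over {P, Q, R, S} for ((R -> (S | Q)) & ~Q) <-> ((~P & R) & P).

10

Initial set: {(((R -> (S | Q)) & ~Q) <-> ((~P & R) & P))}.
(((R -> (S | Q)) & ~Q) <-> ((~P & R) & P)): β-rule — branch into ((R -> (S | Q)) & ~Q), ((~P & R) & P)  //  ~((R -> (S | Q)) & ~Q), ~((~P & R) & P).
  branch 1 (add ((R -> (S | Q)) & ~Q), ((~P & R) & P)):
    ((R -> (S | Q)) & ~Q): α-rule — add (R -> (S | Q)), ~Q.
    ((~P & R) & P): α-rule — add (~P & R), P.
    (~P & R): α-rule — add ~P, R.
    × closes — contains both P and ~P.
  branch 2 (add ~((R -> (S | Q)) & ~Q), ~((~P & R) & P)):
    ~((R -> (S | Q)) & ~Q): β-rule — branch into ~(R -> (S | Q))  //  ~~Q.
      branch 2.1 (add ~(R -> (S | Q))):
        ~(R -> (S | Q)): α-rule — add R, ~(S | Q).
        ~(S | Q): α-rule — add ~S, ~Q.
        ~((~P & R) & P): β-rule — branch into ~(~P & R)  //  ~P.
          branch 2.1.1 (add ~(~P & R)):
            ~(~P & R): β-rule — branch into ~~P  //  ~R.
              branch 2.1.1.1 (add ~~P):
                ○ open, literals {P=1, Q=0, R=1, S=0}.
              branch 2.1.1.2 (add ~R):
                × closes — contains both R and ~R.
          branch 2.1.2 (add ~P):
            ○ open, literals {P=0, Q=0, R=1, S=0}.
      branch 2.2 (add ~~Q):
        ~((~P & R) & P): β-rule — branch into ~(~P & R)  //  ~P.
          branch 2.2.1 (add ~(~P & R)):
            ~(~P & R): β-rule — branch into ~~P  //  ~R.
              branch 2.2.1.1 (add ~~P):
                ○ open, literals {P=1, Q=1}.
              branch 2.2.1.2 (add ~R):
                ○ open, literals {Q=1, R=0}.
          branch 2.2.2 (add ~P):
            ○ open, literals {P=0, Q=1}.
2 branches closed, 5 open.
Each open branch fixes some atoms; the unmentioned ones are free. Counting distinct full assignments: branch {P=1, Q=0, R=1, S=0} (none free) contributes 1 new; branch {P=0, Q=0, R=1, S=0} (none free) contributes 1 new; branch {P=1, Q=1} (R, S) contributes 4 new; branch {Q=1, R=0} (P, S) contributes 2 new; branch {P=0, Q=1} (R, S) contributes 2 new. Total: 10.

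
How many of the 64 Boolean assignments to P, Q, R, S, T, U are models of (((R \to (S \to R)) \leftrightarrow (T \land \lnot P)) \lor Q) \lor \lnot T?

Initial set: {((((R \to (S \to R)) \leftrightarrow (T \land \lnot P)) \lor Q) \lor \lnot T)}.
((((R \to (S \to R)) \leftrightarrow (T \land \lnot P)) \lor Q) \lor \lnot T): β-rule — branch into (((R \to (S \to R)) \leftrightarrow (T \land \lnot P)) \lor Q)  //  \lnot T.
  branch 1 (add (((R \to (S \to R)) \leftrightarrow (T \land \lnot P)) \lor Q)):
    (((R \to (S \to R)) \leftrightarrow (T \land \lnot P)) \lor Q): β-rule — branch into ((R \to (S \to R)) \leftrightarrow (T \land \lnot P))  //  Q.
      branch 1.1 (add ((R \to (S \to R)) \leftrightarrow (T \land \lnot P))):
        ((R \to (S \to R)) \leftrightarrow (T \land \lnot P)): β-rule — branch into (R \to (S \to R)), (T \land \lnot P)  //  \lnot (R \to (S \to R)), \lnot (T \land \lnot P).
          branch 1.1.1 (add (R \to (S \to R)), (T \land \lnot P)):
            (T \land \lnot P): α-rule — add T, \lnot P.
            (R \to (S \to R)): β-rule — branch into \lnot R  //  (S \to R).
              branch 1.1.1.1 (add \lnot R):
                ○ open, literals {P=F, R=F, T=T}.
              branch 1.1.1.2 (add (S \to R)):
                (S \to R): β-rule — branch into \lnot S  //  R.
                  branch 1.1.1.2.1 (add \lnot S):
                    ○ open, literals {P=F, S=F, T=T}.
                  branch 1.1.1.2.2 (add R):
                    ○ open, literals {P=F, R=T, T=T}.
          branch 1.1.2 (add \lnot (R \to (S \to R)), \lnot (T \land \lnot P)):
            \lnot (R \to (S \to R)): α-rule — add R, \lnot (S \to R).
            \lnot (S \to R): α-rule — add S, \lnot R.
            × closes — contains both R and \lnot R.
      branch 1.2 (add Q):
        ○ open, literals {Q=T}.
  branch 2 (add \lnot T):
    ○ open, literals {T=F}.
1 branch closed, 5 open.
Each open branch fixes some atoms; the unmentioned ones are free. Counting distinct full assignments: branch {P=F, R=F, T=T} (Q, S, U) contributes 8 new; branch {P=F, S=F, T=T} (Q, R, U) contributes 4 new; branch {P=F, R=T, T=T} (Q, S, U) contributes 4 new; branch {Q=T} (P, R, S, T, U) contributes 24 new; branch {T=F} (P, Q, R, S, U) contributes 16 new. Total: 56.

56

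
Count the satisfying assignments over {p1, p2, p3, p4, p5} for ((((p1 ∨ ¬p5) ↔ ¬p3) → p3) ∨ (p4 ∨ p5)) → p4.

Initial set: {(((((p1 ∨ ¬p5) ↔ ¬p3) → p3) ∨ (p4 ∨ p5)) → p4)}.
(((((p1 ∨ ¬p5) ↔ ¬p3) → p3) ∨ (p4 ∨ p5)) → p4): β-rule — branch into ¬((((p1 ∨ ¬p5) ↔ ¬p3) → p3) ∨ (p4 ∨ p5))  //  p4.
  branch 1 (add ¬((((p1 ∨ ¬p5) ↔ ¬p3) → p3) ∨ (p4 ∨ p5))):
    ¬((((p1 ∨ ¬p5) ↔ ¬p3) → p3) ∨ (p4 ∨ p5)): α-rule — add ¬(((p1 ∨ ¬p5) ↔ ¬p3) → p3), ¬(p4 ∨ p5).
    ¬(((p1 ∨ ¬p5) ↔ ¬p3) → p3): α-rule — add ((p1 ∨ ¬p5) ↔ ¬p3), ¬p3.
    ¬(p4 ∨ p5): α-rule — add ¬p4, ¬p5.
    ((p1 ∨ ¬p5) ↔ ¬p3): β-rule — branch into (p1 ∨ ¬p5), ¬p3  //  ¬(p1 ∨ ¬p5), ¬¬p3.
      branch 1.1 (add (p1 ∨ ¬p5), ¬p3):
        (p1 ∨ ¬p5): β-rule — branch into p1  //  ¬p5.
          branch 1.1.1 (add p1):
            ○ open, literals {p1=1, p3=0, p4=0, p5=0}.
          branch 1.1.2 (add ¬p5):
            ○ open, literals {p3=0, p4=0, p5=0}.
      branch 1.2 (add ¬(p1 ∨ ¬p5), ¬¬p3):
        × closes — contains both p3 and ¬p3.
  branch 2 (add p4):
    ○ open, literals {p4=1}.
1 branch closed, 3 open.
Each open branch fixes some atoms; the unmentioned ones are free. Counting distinct full assignments: branch {p1=1, p3=0, p4=0, p5=0} (p2) contributes 2 new; branch {p3=0, p4=0, p5=0} (p1, p2) contributes 2 new; branch {p4=1} (p1, p2, p3, p5) contributes 16 new. Total: 20.

20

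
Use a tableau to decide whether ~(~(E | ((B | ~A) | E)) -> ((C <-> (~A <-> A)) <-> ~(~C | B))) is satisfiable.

Satisfiable

Initial set: {T ~(~(E | ((B | ~A) | E)) -> ((C <-> (~A <-> A)) <-> ~(~C | B)))}.
T ~(~(E | ((B | ~A) | E)) -> ((C <-> (~A <-> A)) <-> ~(~C | B))): α-rule — add T ~(E | ((B | ~A) | E)), F ((C <-> (~A <-> A)) <-> ~(~C | B)).
T ~(E | ((B | ~A) | E)): α-rule — add F E, F ((B | ~A) | E).
F ((B | ~A) | E): α-rule — add F (B | ~A), F E.
F (B | ~A): α-rule — add F B, F ~A.
F ((C <-> (~A <-> A)) <-> ~(~C | B)): β-rule — branch into T (C <-> (~A <-> A)), F ~(~C | B)  //  F (C <-> (~A <-> A)), T ~(~C | B).
  branch 1 (add T (C <-> (~A <-> A)), F ~(~C | B)):
    T (C <-> (~A <-> A)): β-rule — branch into T C, T (~A <-> A)  //  F C, F (~A <-> A).
      branch 1.1 (add T C, T (~A <-> A)):
        F ~(~C | B): β-rule — branch into T ~C  //  T B.
          branch 1.1.1 (add T ~C):
            × closes — contains both C and ~C.
          branch 1.1.2 (add T B):
            × closes — contains both B and ~B.
      branch 1.2 (add F C, F (~A <-> A)):
        F ~(~C | B): β-rule — branch into T ~C  //  T B.
          branch 1.2.1 (add T ~C):
            F (~A <-> A): β-rule — branch into T ~A, F A  //  F ~A, T A.
              branch 1.2.1.1 (add T ~A, F A):
                × closes — contains both A and ~A.
              branch 1.2.1.2 (add F ~A, T A):
                ○ open, literals {A=1, B=0, C=0, E=0}.
          branch 1.2.2 (add T B):
            × closes — contains both B and ~B.
  branch 2 (add F (C <-> (~A <-> A)), T ~(~C | B)):
    T ~(~C | B): α-rule — add F ~C, F B.
    F (C <-> (~A <-> A)): β-rule — branch into T C, F (~A <-> A)  //  F C, T (~A <-> A).
      branch 2.1 (add T C, F (~A <-> A)):
        F (~A <-> A): β-rule — branch into T ~A, F A  //  F ~A, T A.
          branch 2.1.1 (add T ~A, F A):
            × closes — contains both A and ~A.
          branch 2.1.2 (add F ~A, T A):
            ○ open, literals {A=1, B=0, C=1, E=0}.
      branch 2.2 (add F C, T (~A <-> A)):
        × closes — contains both C and ~C.
6 branches closed, 2 open.
An open branch gives a satisfying assignment: A=1, B=0, C=0, E=0.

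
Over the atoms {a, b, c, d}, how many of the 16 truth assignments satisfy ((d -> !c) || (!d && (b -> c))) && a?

Initial set: {(((d -> !c) || (!d && (b -> c))) && a)}.
(((d -> !c) || (!d && (b -> c))) && a): α-rule — add ((d -> !c) || (!d && (b -> c))), a.
((d -> !c) || (!d && (b -> c))): β-rule — branch into (d -> !c)  //  (!d && (b -> c)).
  branch 1 (add (d -> !c)):
    (d -> !c): β-rule — branch into !d  //  !c.
      branch 1.1 (add !d):
        ○ open, literals {a=1, d=0}.
      branch 1.2 (add !c):
        ○ open, literals {a=1, c=0}.
  branch 2 (add (!d && (b -> c))):
    (!d && (b -> c)): α-rule — add !d, (b -> c).
    (b -> c): β-rule — branch into !b  //  c.
      branch 2.1 (add !b):
        ○ open, literals {a=1, b=0, d=0}.
      branch 2.2 (add c):
        ○ open, literals {a=1, c=1, d=0}.
0 branches closed, 4 open.
Each open branch fixes some atoms; the unmentioned ones are free. Counting distinct full assignments: branch {a=1, d=0} (b, c) contributes 4 new; branch {a=1, c=0} (b, d) contributes 2 new; branch {a=1, b=0, d=0} (c) contributes 0 new; branch {a=1, c=1, d=0} (b) contributes 0 new. Total: 6.

6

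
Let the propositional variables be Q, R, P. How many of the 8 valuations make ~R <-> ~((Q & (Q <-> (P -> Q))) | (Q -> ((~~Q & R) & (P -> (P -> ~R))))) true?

4

Initial set: {(~R <-> ~((Q & (Q <-> (P -> Q))) | (Q -> ((~~Q & R) & (P -> (P -> ~R))))))}.
(~R <-> ~((Q & (Q <-> (P -> Q))) | (Q -> ((~~Q & R) & (P -> (P -> ~R)))))): β-rule — branch into ~R, ~((Q & (Q <-> (P -> Q))) | (Q -> ((~~Q & R) & (P -> (P -> ~R)))))  //  ~~R, ~~((Q & (Q <-> (P -> Q))) | (Q -> ((~~Q & R) & (P -> (P -> ~R))))).
  branch 1 (add ~R, ~((Q & (Q <-> (P -> Q))) | (Q -> ((~~Q & R) & (P -> (P -> ~R)))))):
    ~((Q & (Q <-> (P -> Q))) | (Q -> ((~~Q & R) & (P -> (P -> ~R))))): α-rule — add ~(Q & (Q <-> (P -> Q))), ~(Q -> ((~~Q & R) & (P -> (P -> ~R)))).
    ~(Q -> ((~~Q & R) & (P -> (P -> ~R)))): α-rule — add Q, ~((~~Q & R) & (P -> (P -> ~R))).
    ~(Q & (Q <-> (P -> Q))): β-rule — branch into ~Q  //  ~(Q <-> (P -> Q)).
      branch 1.1 (add ~Q):
        × closes — contains both Q and ~Q.
      branch 1.2 (add ~(Q <-> (P -> Q))):
        ~((~~Q & R) & (P -> (P -> ~R))): β-rule — branch into ~(~~Q & R)  //  ~(P -> (P -> ~R)).
          branch 1.2.1 (add ~(~~Q & R)):
            ~(Q <-> (P -> Q)): β-rule — branch into Q, ~(P -> Q)  //  ~Q, (P -> Q).
              branch 1.2.1.1 (add Q, ~(P -> Q)):
                ~(P -> Q): α-rule — add P, ~Q.
                × closes — contains both Q and ~Q.
              branch 1.2.1.2 (add ~Q, (P -> Q)):
                × closes — contains both Q and ~Q.
          branch 1.2.2 (add ~(P -> (P -> ~R))):
            ~(P -> (P -> ~R)): α-rule — add P, ~(P -> ~R).
            ~(P -> ~R): α-rule — add P, ~~R.
            × closes — contains both R and ~R.
  branch 2 (add ~~R, ~~((Q & (Q <-> (P -> Q))) | (Q -> ((~~Q & R) & (P -> (P -> ~R)))))):
    ~~((Q & (Q <-> (P -> Q))) | (Q -> ((~~Q & R) & (P -> (P -> ~R))))): β-rule — branch into (Q & (Q <-> (P -> Q)))  //  (Q -> ((~~Q & R) & (P -> (P -> ~R)))).
      branch 2.1 (add (Q & (Q <-> (P -> Q)))):
        (Q & (Q <-> (P -> Q))): α-rule — add Q, (Q <-> (P -> Q)).
        (Q <-> (P -> Q)): β-rule — branch into Q, (P -> Q)  //  ~Q, ~(P -> Q).
          branch 2.1.1 (add Q, (P -> Q)):
            (P -> Q): β-rule — branch into ~P  //  Q.
              branch 2.1.1.1 (add ~P):
                ○ open, literals {P=F, Q=T, R=T}.
              branch 2.1.1.2 (add Q):
                ○ open, literals {Q=T, R=T}.
          branch 2.1.2 (add ~Q, ~(P -> Q)):
            × closes — contains both Q and ~Q.
      branch 2.2 (add (Q -> ((~~Q & R) & (P -> (P -> ~R))))):
        (Q -> ((~~Q & R) & (P -> (P -> ~R)))): β-rule — branch into ~Q  //  ((~~Q & R) & (P -> (P -> ~R))).
          branch 2.2.1 (add ~Q):
            ○ open, literals {Q=F, R=T}.
          branch 2.2.2 (add ((~~Q & R) & (P -> (P -> ~R)))):
            ((~~Q & R) & (P -> (P -> ~R))): α-rule — add (~~Q & R), (P -> (P -> ~R)).
            (~~Q & R): α-rule — add ~~Q, R.
            ~~Q: drop double negation, giving Q.
            (P -> (P -> ~R)): β-rule — branch into ~P  //  (P -> ~R).
              branch 2.2.2.1 (add ~P):
                ○ open, literals {P=F, Q=T, R=T}.
              branch 2.2.2.2 (add (P -> ~R)):
                (P -> ~R): β-rule — branch into ~P  //  ~R.
                  branch 2.2.2.2.1 (add ~P):
                    ○ open, literals {P=F, Q=T, R=T}.
                  branch 2.2.2.2.2 (add ~R):
                    × closes — contains both R and ~R.
6 branches closed, 5 open.
Each open branch fixes some atoms; the unmentioned ones are free. Counting distinct full assignments: branch {P=F, Q=T, R=T} (none free) contributes 1 new; branch {Q=T, R=T} (P) contributes 1 new; branch {Q=F, R=T} (P) contributes 2 new; branch {P=F, Q=T, R=T} (none free) contributes 0 new; branch {P=F, Q=T, R=T} (none free) contributes 0 new. Total: 4.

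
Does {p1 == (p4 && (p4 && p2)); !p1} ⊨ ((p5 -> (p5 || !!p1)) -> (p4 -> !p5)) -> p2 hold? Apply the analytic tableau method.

No

Initial set: {(p1 == (p4 && (p4 && p2))); !p1; !(((p5 -> (p5 || !!p1)) -> (p4 -> !p5)) -> p2)}.
!(((p5 -> (p5 || !!p1)) -> (p4 -> !p5)) -> p2): α-rule — add ((p5 -> (p5 || !!p1)) -> (p4 -> !p5)), !p2.
(p1 == (p4 && (p4 && p2))): β-rule — branch into p1, (p4 && (p4 && p2))  //  !p1, !(p4 && (p4 && p2)).
  branch 1 (add p1, (p4 && (p4 && p2))):
    × closes — contains both p1 and !p1.
  branch 2 (add !p1, !(p4 && (p4 && p2))):
    ((p5 -> (p5 || !!p1)) -> (p4 -> !p5)): β-rule — branch into !(p5 -> (p5 || !!p1))  //  (p4 -> !p5).
      branch 2.1 (add !(p5 -> (p5 || !!p1))):
        !(p5 -> (p5 || !!p1)): α-rule — add p5, !(p5 || !!p1).
        !(p5 || !!p1): α-rule — add !p5, !!!p1.
        × closes — contains both p5 and !p5.
      branch 2.2 (add (p4 -> !p5)):
        !(p4 && (p4 && p2)): β-rule — branch into !p4  //  !(p4 && p2).
          branch 2.2.1 (add !p4):
            (p4 -> !p5): β-rule — branch into !p4  //  !p5.
              branch 2.2.1.1 (add !p4):
                ○ open, literals {p1=F, p2=F, p4=F}.
              branch 2.2.1.2 (add !p5):
                ○ open, literals {p1=F, p2=F, p4=F, p5=F}.
          branch 2.2.2 (add !(p4 && p2)):
            (p4 -> !p5): β-rule — branch into !p4  //  !p5.
              branch 2.2.2.1 (add !p4):
                !(p4 && p2): β-rule — branch into !p4  //  !p2.
                  branch 2.2.2.1.1 (add !p4):
                    ○ open, literals {p1=F, p2=F, p4=F}.
                  branch 2.2.2.1.2 (add !p2):
                    ○ open, literals {p1=F, p2=F, p4=F}.
              branch 2.2.2.2 (add !p5):
                !(p4 && p2): β-rule — branch into !p4  //  !p2.
                  branch 2.2.2.2.1 (add !p4):
                    ○ open, literals {p1=F, p2=F, p4=F, p5=F}.
                  branch 2.2.2.2.2 (add !p2):
                    ○ open, literals {p1=F, p2=F, p5=F}.
2 branches closed, 6 open.
An open branch gives a countermodel: p1=F, p2=F, p4=F (unmentioned atoms arbitrary); the premises hold there but the conclusion fails.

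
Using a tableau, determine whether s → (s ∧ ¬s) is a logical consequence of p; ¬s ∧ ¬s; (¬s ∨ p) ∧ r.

Initial set: {p; (¬s ∧ ¬s); ((¬s ∨ p) ∧ r); ¬(s → (s ∧ ¬s))}.
(¬s ∧ ¬s): α-rule — add ¬s, ¬s.
((¬s ∨ p) ∧ r): α-rule — add (¬s ∨ p), r.
¬(s → (s ∧ ¬s)): α-rule — add s, ¬(s ∧ ¬s).
× closes — contains both s and ¬s.
All 1 branch closes.
Every branch closed, so the premises entail the conclusion.

Yes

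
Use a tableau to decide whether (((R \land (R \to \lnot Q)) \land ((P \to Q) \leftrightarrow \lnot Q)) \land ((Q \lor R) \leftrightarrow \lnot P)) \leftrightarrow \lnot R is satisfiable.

Initial set: {((((R \land (R \to \lnot Q)) \land ((P \to Q) \leftrightarrow \lnot Q)) \land ((Q \lor R) \leftrightarrow \lnot P)) \leftrightarrow \lnot R)}.
((((R \land (R \to \lnot Q)) \land ((P \to Q) \leftrightarrow \lnot Q)) \land ((Q \lor R) \leftrightarrow \lnot P)) \leftrightarrow \lnot R): β-rule — branch into (((R \land (R \to \lnot Q)) \land ((P \to Q) \leftrightarrow \lnot Q)) \land ((Q \lor R) \leftrightarrow \lnot P)), \lnot R  //  \lnot (((R \land (R \to \lnot Q)) \land ((P \to Q) \leftrightarrow \lnot Q)) \land ((Q \lor R) \leftrightarrow \lnot P)), \lnot \lnot R.
  branch 1 (add (((R \land (R \to \lnot Q)) \land ((P \to Q) \leftrightarrow \lnot Q)) \land ((Q \lor R) \leftrightarrow \lnot P)), \lnot R):
    (((R \land (R \to \lnot Q)) \land ((P \to Q) \leftrightarrow \lnot Q)) \land ((Q \lor R) \leftrightarrow \lnot P)): α-rule — add ((R \land (R \to \lnot Q)) \land ((P \to Q) \leftrightarrow \lnot Q)), ((Q \lor R) \leftrightarrow \lnot P).
    ((R \land (R \to \lnot Q)) \land ((P \to Q) \leftrightarrow \lnot Q)): α-rule — add (R \land (R \to \lnot Q)), ((P \to Q) \leftrightarrow \lnot Q).
    (R \land (R \to \lnot Q)): α-rule — add R, (R \to \lnot Q).
    × closes — contains both R and \lnot R.
  branch 2 (add \lnot (((R \land (R \to \lnot Q)) \land ((P \to Q) \leftrightarrow \lnot Q)) \land ((Q \lor R) \leftrightarrow \lnot P)), \lnot \lnot R):
    \lnot (((R \land (R \to \lnot Q)) \land ((P \to Q) \leftrightarrow \lnot Q)) \land ((Q \lor R) \leftrightarrow \lnot P)): β-rule — branch into \lnot ((R \land (R \to \lnot Q)) \land ((P \to Q) \leftrightarrow \lnot Q))  //  \lnot ((Q \lor R) \leftrightarrow \lnot P).
      branch 2.1 (add \lnot ((R \land (R \to \lnot Q)) \land ((P \to Q) \leftrightarrow \lnot Q))):
        \lnot ((R \land (R \to \lnot Q)) \land ((P \to Q) \leftrightarrow \lnot Q)): β-rule — branch into \lnot (R \land (R \to \lnot Q))  //  \lnot ((P \to Q) \leftrightarrow \lnot Q).
          branch 2.1.1 (add \lnot (R \land (R \to \lnot Q))):
            \lnot (R \land (R \to \lnot Q)): β-rule — branch into \lnot R  //  \lnot (R \to \lnot Q).
              branch 2.1.1.1 (add \lnot R):
                × closes — contains both R and \lnot R.
              branch 2.1.1.2 (add \lnot (R \to \lnot Q)):
                \lnot (R \to \lnot Q): α-rule — add R, \lnot \lnot Q.
                ○ open, literals {Q=1, R=1}.
          branch 2.1.2 (add \lnot ((P \to Q) \leftrightarrow \lnot Q)):
            \lnot ((P \to Q) \leftrightarrow \lnot Q): β-rule — branch into (P \to Q), \lnot \lnot Q  //  \lnot (P \to Q), \lnot Q.
              branch 2.1.2.1 (add (P \to Q), \lnot \lnot Q):
                (P \to Q): β-rule — branch into \lnot P  //  Q.
                  branch 2.1.2.1.1 (add \lnot P):
                    ○ open, literals {P=0, Q=1, R=1}.
                  branch 2.1.2.1.2 (add Q):
                    ○ open, literals {Q=1, R=1}.
              branch 2.1.2.2 (add \lnot (P \to Q), \lnot Q):
                \lnot (P \to Q): α-rule — add P, \lnot Q.
                ○ open, literals {P=1, Q=0, R=1}.
      branch 2.2 (add \lnot ((Q \lor R) \leftrightarrow \lnot P)):
        \lnot ((Q \lor R) \leftrightarrow \lnot P): β-rule — branch into (Q \lor R), \lnot \lnot P  //  \lnot (Q \lor R), \lnot P.
          branch 2.2.1 (add (Q \lor R), \lnot \lnot P):
            (Q \lor R): β-rule — branch into Q  //  R.
              branch 2.2.1.1 (add Q):
                ○ open, literals {P=1, Q=1, R=1}.
              branch 2.2.1.2 (add R):
                ○ open, literals {P=1, R=1}.
          branch 2.2.2 (add \lnot (Q \lor R), \lnot P):
            \lnot (Q \lor R): α-rule — add \lnot Q, \lnot R.
            × closes — contains both R and \lnot R.
3 branches closed, 6 open.
An open branch gives a satisfying assignment: Q=1, R=1.

Satisfiable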